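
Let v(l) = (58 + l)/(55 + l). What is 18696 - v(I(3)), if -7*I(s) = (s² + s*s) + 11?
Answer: 6655399/356 ≈ 18695.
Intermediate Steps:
I(s) = -11/7 - 2*s²/7 (I(s) = -((s² + s*s) + 11)/7 = -((s² + s²) + 11)/7 = -(2*s² + 11)/7 = -(11 + 2*s²)/7 = -11/7 - 2*s²/7)
v(l) = (58 + l)/(55 + l)
18696 - v(I(3)) = 18696 - (58 + (-11/7 - 2/7*3²))/(55 + (-11/7 - 2/7*3²)) = 18696 - (58 + (-11/7 - 2/7*9))/(55 + (-11/7 - 2/7*9)) = 18696 - (58 + (-11/7 - 18/7))/(55 + (-11/7 - 18/7)) = 18696 - (58 - 29/7)/(55 - 29/7) = 18696 - 377/(356/7*7) = 18696 - 7*377/(356*7) = 18696 - 1*377/356 = 18696 - 377/356 = 6655399/356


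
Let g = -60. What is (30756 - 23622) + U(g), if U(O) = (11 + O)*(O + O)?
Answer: 13014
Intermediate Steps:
U(O) = 2*O*(11 + O) (U(O) = (11 + O)*(2*O) = 2*O*(11 + O))
(30756 - 23622) + U(g) = (30756 - 23622) + 2*(-60)*(11 - 60) = 7134 + 2*(-60)*(-49) = 7134 + 5880 = 13014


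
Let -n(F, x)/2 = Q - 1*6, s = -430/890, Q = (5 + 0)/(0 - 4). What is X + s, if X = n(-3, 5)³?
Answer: 2170277/712 ≈ 3048.1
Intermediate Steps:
Q = -5/4 (Q = 5/(-4) = 5*(-¼) = -5/4 ≈ -1.2500)
s = -43/89 (s = -430*1/890 = -43/89 ≈ -0.48315)
n(F, x) = 29/2 (n(F, x) = -2*(-5/4 - 1*6) = -2*(-5/4 - 6) = -2*(-29/4) = 29/2)
X = 24389/8 (X = (29/2)³ = 24389/8 ≈ 3048.6)
X + s = 24389/8 - 43/89 = 2170277/712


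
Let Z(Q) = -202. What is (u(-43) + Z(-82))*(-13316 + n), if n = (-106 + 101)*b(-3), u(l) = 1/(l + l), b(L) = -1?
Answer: 231252003/86 ≈ 2.6890e+6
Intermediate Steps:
u(l) = 1/(2*l)
n = 5 (n = (-106 + 101)*(-1) = -5*(-1) = 5)
(u(-43) + Z(-82))*(-13316 + n) = ((½)/(-43) - 202)*(-13316 + 5) = ((½)*(-1/43) - 202)*(-13311) = (-1/86 - 202)*(-13311) = -17373/86*(-13311) = 231252003/86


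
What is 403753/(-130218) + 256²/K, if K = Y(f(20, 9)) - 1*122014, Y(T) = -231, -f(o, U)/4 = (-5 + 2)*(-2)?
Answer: -57890752333/15918499410 ≈ -3.6367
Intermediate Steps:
f(o, U) = -24 (f(o, U) = -4*(-5 + 2)*(-2) = -(-12)*(-2) = -4*6 = -24)
K = -122245 (K = -231 - 1*122014 = -231 - 122014 = -122245)
403753/(-130218) + 256²/K = 403753/(-130218) + 256²/(-122245) = 403753*(-1/130218) + 65536*(-1/122245) = -403753/130218 - 65536/122245 = -57890752333/15918499410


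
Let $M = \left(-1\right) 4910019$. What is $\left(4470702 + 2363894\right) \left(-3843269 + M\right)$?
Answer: $-59825187151648$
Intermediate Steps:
$M = -4910019$
$\left(4470702 + 2363894\right) \left(-3843269 + M\right) = \left(4470702 + 2363894\right) \left(-3843269 - 4910019\right) = 6834596 \left(-8753288\right) = -59825187151648$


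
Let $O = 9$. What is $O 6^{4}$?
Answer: $11664$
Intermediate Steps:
$O 6^{4} = 9 \cdot 6^{4} = 9 \cdot 1296 = 11664$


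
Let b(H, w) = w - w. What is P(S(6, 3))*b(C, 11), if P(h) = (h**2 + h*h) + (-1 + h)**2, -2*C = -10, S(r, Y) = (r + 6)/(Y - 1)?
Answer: 0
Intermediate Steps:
S(r, Y) = (6 + r)/(-1 + Y)
C = 5 (C = -1/2*(-10) = 5)
b(H, w) = 0
P(h) = (-1 + h)**2 + 2*h**2 (P(h) = (h**2 + h**2) + (-1 + h)**2 = 2*h**2 + (-1 + h)**2 = (-1 + h)**2 + 2*h**2)
P(S(6, 3))*b(C, 11) = ((-1 + (6 + 6)/(-1 + 3))**2 + 2*((6 + 6)/(-1 + 3))**2)*0 = ((-1 + 12/2)**2 + 2*(12/2)**2)*0 = ((-1 + (1/2)*12)**2 + 2*((1/2)*12)**2)*0 = ((-1 + 6)**2 + 2*6**2)*0 = (5**2 + 2*36)*0 = (25 + 72)*0 = 97*0 = 0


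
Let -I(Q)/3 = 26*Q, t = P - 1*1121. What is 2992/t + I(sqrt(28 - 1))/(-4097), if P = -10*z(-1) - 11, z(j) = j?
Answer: -8/3 + 234*sqrt(3)/4097 ≈ -2.5677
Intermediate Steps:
P = -1 (P = -10*(-1) - 11 = 10 - 11 = -1)
t = -1122 (t = -1 - 1*1121 = -1 - 1121 = -1122)
I(Q) = -78*Q
2992/t + I(sqrt(28 - 1))/(-4097) = 2992/(-1122) - 78*sqrt(28 - 1)/(-4097) = 2992*(-1/1122) - 234*sqrt(3)*(-1/4097) = -8/3 - 234*sqrt(3)*(-1/4097) = -8/3 + 234*sqrt(3)/4097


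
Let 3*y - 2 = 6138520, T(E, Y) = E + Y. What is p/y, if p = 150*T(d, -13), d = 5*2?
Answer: -75/341029 ≈ -0.00021992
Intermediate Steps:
d = 10
y = 2046174 (y = ⅔ + (⅓)*6138520 = ⅔ + 6138520/3 = 2046174)
p = -450 (p = 150*(10 - 13) = 150*(-3) = -450)
p/y = -450/2046174 = -450*1/2046174 = -75/341029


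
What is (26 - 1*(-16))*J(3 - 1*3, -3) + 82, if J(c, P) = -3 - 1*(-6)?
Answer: 208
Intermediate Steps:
J(c, P) = 3 (J(c, P) = -3 + 6 = 3)
(26 - 1*(-16))*J(3 - 1*3, -3) + 82 = (26 - 1*(-16))*3 + 82 = (26 + 16)*3 + 82 = 42*3 + 82 = 126 + 82 = 208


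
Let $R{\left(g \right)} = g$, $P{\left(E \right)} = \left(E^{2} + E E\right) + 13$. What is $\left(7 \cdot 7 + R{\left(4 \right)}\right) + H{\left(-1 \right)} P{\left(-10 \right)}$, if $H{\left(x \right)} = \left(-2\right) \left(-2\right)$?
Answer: $905$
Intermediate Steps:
$H{\left(x \right)} = 4$
$P{\left(E \right)} = 13 + 2 E^{2}$ ($P{\left(E \right)} = \left(E^{2} + E^{2}\right) + 13 = 2 E^{2} + 13 = 13 + 2 E^{2}$)
$\left(7 \cdot 7 + R{\left(4 \right)}\right) + H{\left(-1 \right)} P{\left(-10 \right)} = \left(7 \cdot 7 + 4\right) + 4 \left(13 + 2 \left(-10\right)^{2}\right) = \left(49 + 4\right) + 4 \left(13 + 2 \cdot 100\right) = 53 + 4 \left(13 + 200\right) = 53 + 4 \cdot 213 = 53 + 852 = 905$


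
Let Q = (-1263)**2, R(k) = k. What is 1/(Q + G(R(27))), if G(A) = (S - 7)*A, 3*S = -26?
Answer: 1/1594746 ≈ 6.2706e-7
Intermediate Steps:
S = -26/3 (S = (1/3)*(-26) = -26/3 ≈ -8.6667)
G(A) = -47*A/3 (G(A) = (-26/3 - 7)*A = -47*A/3)
Q = 1595169
1/(Q + G(R(27))) = 1/(1595169 - 47/3*27) = 1/(1595169 - 423) = 1/1594746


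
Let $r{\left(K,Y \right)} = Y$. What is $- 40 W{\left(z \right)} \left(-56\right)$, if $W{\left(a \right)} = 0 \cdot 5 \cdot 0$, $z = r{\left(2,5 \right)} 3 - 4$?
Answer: $0$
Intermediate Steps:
$z = 11$ ($z = 5 \cdot 3 - 4 = 15 - 4 = 11$)
$W{\left(a \right)} = 0$ ($W{\left(a \right)} = 0 \cdot 0 = 0$)
$- 40 W{\left(z \right)} \left(-56\right) = \left(-40\right) 0 \left(-56\right) = 0 \left(-56\right) = 0$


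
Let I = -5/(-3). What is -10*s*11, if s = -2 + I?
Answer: 110/3 ≈ 36.667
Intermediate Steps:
I = 5/3 (I = -5*(-1/3) = 5/3 ≈ 1.6667)
s = -1/3 (s = -2 + 5/3 = -1/3 ≈ -0.33333)
-10*s*11 = -10*(-1/3)*11 = (10/3)*11 = 110/3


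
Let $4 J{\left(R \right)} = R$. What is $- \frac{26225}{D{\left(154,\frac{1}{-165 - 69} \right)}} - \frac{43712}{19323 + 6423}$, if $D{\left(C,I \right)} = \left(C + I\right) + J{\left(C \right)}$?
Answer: $- \frac{39990788557}{289925706} \approx -137.93$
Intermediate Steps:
$J{\left(R \right)} = \frac{R}{4}$
$D{\left(C,I \right)} = I + \frac{5 C}{4}$ ($D{\left(C,I \right)} = \left(C + I\right) + \frac{C}{4} = I + \frac{5 C}{4}$)
$- \frac{26225}{D{\left(154,\frac{1}{-165 - 69} \right)}} - \frac{43712}{19323 + 6423} = - \frac{26225}{\frac{1}{-165 - 69} + \frac{5}{4} \cdot 154} - \frac{43712}{19323 + 6423} = - \frac{26225}{\frac{1}{-234} + \frac{385}{2}} - \frac{43712}{25746} = - \frac{26225}{- \frac{1}{234} + \frac{385}{2}} - \frac{21856}{12873} = - \frac{26225}{\frac{22522}{117}} - \frac{21856}{12873} = \left(-26225\right) \frac{117}{22522} - \frac{21856}{12873} = - \frac{3068325}{22522} - \frac{21856}{12873} = - \frac{39990788557}{289925706}$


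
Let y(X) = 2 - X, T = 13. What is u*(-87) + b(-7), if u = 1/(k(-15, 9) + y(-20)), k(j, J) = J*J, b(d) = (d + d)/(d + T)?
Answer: -982/309 ≈ -3.1780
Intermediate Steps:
b(d) = 2*d/(13 + d) (b(d) = (d + d)/(d + 13) = (2*d)/(13 + d) = 2*d/(13 + d))
k(j, J) = J**2
u = 1/103 (u = 1/(9**2 + (2 - 1*(-20))) = 1/(81 + (2 + 20)) = 1/(81 + 22) = 1/103 ≈ 0.0097087)
u*(-87) + b(-7) = (1/103)*(-87) + 2*(-7)/(13 - 7) = -87/103 + 2*(-7)/6 = -87/103 + 2*(-7)*(1/6) = -87/103 - 7/3 = -982/309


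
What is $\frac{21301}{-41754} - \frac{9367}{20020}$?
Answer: $- \frac{408777869}{417957540} \approx -0.97804$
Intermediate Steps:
$\frac{21301}{-41754} - \frac{9367}{20020} = 21301 \left(- \frac{1}{41754}\right) - \frac{9367}{20020} = - \frac{21301}{41754} - \frac{9367}{20020} = - \frac{408777869}{417957540}$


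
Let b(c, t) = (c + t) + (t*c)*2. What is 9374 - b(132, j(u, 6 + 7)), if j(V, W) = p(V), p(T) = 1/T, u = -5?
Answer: 9295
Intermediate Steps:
p(T) = 1/T
j(V, W) = 1/V
b(c, t) = c + t + 2*c*t (b(c, t) = (c + t) + (c*t)*2 = (c + t) + 2*c*t = c + t + 2*c*t)
9374 - b(132, j(u, 6 + 7)) = 9374 - (132 + 1/(-5) + 2*132/(-5)) = 9374 - (132 - ⅕ + 2*132*(-⅕)) = 9374 - (132 - ⅕ - 264/5) = 9374 - 1*79 = 9374 - 79 = 9295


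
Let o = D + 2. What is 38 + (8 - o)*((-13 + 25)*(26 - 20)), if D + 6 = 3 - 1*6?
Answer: 1118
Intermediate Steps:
D = -9 (D = -6 + (3 - 1*6) = -6 + (3 - 6) = -6 - 3 = -9)
o = -7 (o = -9 + 2 = -7)
38 + (8 - o)*((-13 + 25)*(26 - 20)) = 38 + (8 - 1*(-7))*((-13 + 25)*(26 - 20)) = 38 + (8 + 7)*(12*6) = 38 + 15*72 = 38 + 1080 = 1118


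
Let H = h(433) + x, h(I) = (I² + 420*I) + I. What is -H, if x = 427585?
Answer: -797367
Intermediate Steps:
h(I) = I² + 421*I
H = 797367 (H = 433*(421 + 433) + 427585 = 433*854 + 427585 = 369782 + 427585 = 797367)
-H = -1*797367 = -797367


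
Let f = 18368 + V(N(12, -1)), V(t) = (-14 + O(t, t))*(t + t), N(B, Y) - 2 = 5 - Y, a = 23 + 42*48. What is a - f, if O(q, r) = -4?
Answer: -16041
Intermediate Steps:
a = 2039 (a = 23 + 2016 = 2039)
N(B, Y) = 7 - Y (N(B, Y) = 2 + (5 - Y) = 7 - Y)
V(t) = -36*t (V(t) = (-14 - 4)*(t + t) = -36*t)
f = 18080 (f = 18368 - 36*(7 - 1*(-1)) = 18368 - 36*(7 + 1) = 18368 - 36*8 = 18368 - 288 = 18080)
a - f = 2039 - 1*18080 = 2039 - 18080 = -16041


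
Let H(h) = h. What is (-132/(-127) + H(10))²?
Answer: 1965604/16129 ≈ 121.87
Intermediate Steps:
(-132/(-127) + H(10))² = (-132/(-127) + 10)² = (-132*(-1/127) + 10)² = (132/127 + 10)² = (1402/127)² = 1965604/16129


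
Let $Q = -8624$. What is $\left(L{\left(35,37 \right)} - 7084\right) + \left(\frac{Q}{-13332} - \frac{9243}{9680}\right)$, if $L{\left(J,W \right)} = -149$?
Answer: $- \frac{21215581669}{2933040} \approx -7233.3$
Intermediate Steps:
$\left(L{\left(35,37 \right)} - 7084\right) + \left(\frac{Q}{-13332} - \frac{9243}{9680}\right) = \left(-149 - 7084\right) - \left(- \frac{196}{303} + \frac{9243}{9680}\right) = -7233 - \frac{903349}{2933040} = - \frac{21215581669}{2933040}$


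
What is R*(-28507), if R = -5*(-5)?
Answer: -712675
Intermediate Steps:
R = 25
R*(-28507) = 25*(-28507) = -712675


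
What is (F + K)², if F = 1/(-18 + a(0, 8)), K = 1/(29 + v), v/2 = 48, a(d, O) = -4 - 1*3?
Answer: 16/15625 ≈ 0.0010240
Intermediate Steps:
a(d, O) = -7 (a(d, O) = -4 - 3 = -7)
v = 96 (v = 2*48 = 96)
K = 1/125 (K = 1/(29 + 96) = 1/125 ≈ 0.0080000)
F = -1/25 (F = 1/(-18 - 7) = 1/(-25) = -1/25 ≈ -0.040000)
(F + K)² = (-1/25 + 1/125)² = (-4/125)² = 16/15625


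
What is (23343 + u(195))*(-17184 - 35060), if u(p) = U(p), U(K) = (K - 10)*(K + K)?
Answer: -4988936292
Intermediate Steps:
U(K) = 2*K*(-10 + K) (U(K) = (-10 + K)*(2*K) = 2*K*(-10 + K))
u(p) = 2*p*(-10 + p)
(23343 + u(195))*(-17184 - 35060) = (23343 + 2*195*(-10 + 195))*(-17184 - 35060) = (23343 + 2*195*185)*(-52244) = (23343 + 72150)*(-52244) = 95493*(-52244) = -4988936292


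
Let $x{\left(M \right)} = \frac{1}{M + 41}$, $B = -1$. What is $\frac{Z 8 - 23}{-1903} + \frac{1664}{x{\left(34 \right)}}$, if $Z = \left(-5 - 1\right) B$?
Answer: $\frac{237494375}{1903} \approx 1.248 \cdot 10^{5}$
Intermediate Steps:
$x{\left(M \right)} = \frac{1}{41 + M}$
$Z = 6$ ($Z = \left(-5 - 1\right) \left(-1\right) = \left(-6\right) \left(-1\right) = 6$)
$\frac{Z 8 - 23}{-1903} + \frac{1664}{x{\left(34 \right)}} = \frac{6 \cdot 8 - 23}{-1903} + \frac{1664}{\frac{1}{41 + 34}} = \left(48 - 23\right) \left(- \frac{1}{1903}\right) + \frac{1664}{\frac{1}{75}} = 25 \left(- \frac{1}{1903}\right) + 1664 \frac{1}{\frac{1}{75}} = - \frac{25}{1903} + 1664 \cdot 75 = - \frac{25}{1903} + 124800 = \frac{237494375}{1903}$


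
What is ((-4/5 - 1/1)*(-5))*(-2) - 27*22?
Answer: -612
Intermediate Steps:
((-4/5 - 1/1)*(-5))*(-2) - 27*22 = ((-4*1/5 - 1*1)*(-5))*(-2) - 594 = ((-4/5 - 1)*(-5))*(-2) - 594 = -9/5*(-5)*(-2) - 594 = 9*(-2) - 594 = -18 - 594 = -612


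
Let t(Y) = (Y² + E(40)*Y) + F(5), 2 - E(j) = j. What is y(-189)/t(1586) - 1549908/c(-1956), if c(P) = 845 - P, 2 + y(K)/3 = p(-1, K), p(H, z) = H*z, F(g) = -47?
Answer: -3805148111187/6876681881 ≈ -553.34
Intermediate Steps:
E(j) = 2 - j
t(Y) = -47 + Y² - 38*Y (t(Y) = (Y² + (2 - 1*40)*Y) - 47 = (Y² + (2 - 40)*Y) - 47 = (Y² - 38*Y) - 47 = -47 + Y² - 38*Y)
y(K) = -6 - 3*K (y(K) = -6 + 3*(-K) = -6 - 3*K)
y(-189)/t(1586) - 1549908/c(-1956) = (-6 - 3*(-189))/(-47 + 1586² - 38*1586) - 1549908/(845 - 1*(-1956)) = (-6 + 567)/(-47 + 2515396 - 60268) - 1549908/(845 + 1956) = 561/2455081 - 1549908/2801 = -3805148111187/6876681881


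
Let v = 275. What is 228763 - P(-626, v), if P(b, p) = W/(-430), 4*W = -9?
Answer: 393472351/1720 ≈ 2.2876e+5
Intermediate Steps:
W = -9/4 (W = (1/4)*(-9) = -9/4 ≈ -2.2500)
P(b, p) = 9/1720 (P(b, p) = -9/4/(-430) = -9/4*(-1/430) = 9/1720)
228763 - P(-626, v) = 228763 - 1*9/1720 = 228763 - 9/1720 = 393472351/1720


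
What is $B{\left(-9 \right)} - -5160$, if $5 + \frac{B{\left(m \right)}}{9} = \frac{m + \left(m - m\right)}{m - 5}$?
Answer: $\frac{71691}{14} \approx 5120.8$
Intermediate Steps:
$B{\left(m \right)} = -45 + \frac{9 m}{-5 + m}$ ($B{\left(m \right)} = -45 + 9 \frac{m + \left(m - m\right)}{m - 5} = -45 + 9 \frac{m + 0}{-5 + m} = -45 + 9 \frac{m}{-5 + m} = -45 + \frac{9 m}{-5 + m}$)
$B{\left(-9 \right)} - -5160 = \frac{9 \left(25 - -36\right)}{-5 - 9} - -5160 = \frac{9 \left(25 + 36\right)}{-14} + 5160 = 9 \left(- \frac{1}{14}\right) 61 + 5160 = - \frac{549}{14} + 5160 = \frac{71691}{14}$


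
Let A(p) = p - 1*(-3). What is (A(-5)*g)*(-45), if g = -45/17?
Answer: -4050/17 ≈ -238.24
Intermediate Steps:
g = -45/17 (g = -45*1/17 = -45/17 ≈ -2.6471)
A(p) = 3 + p (A(p) = p + 3 = 3 + p)
(A(-5)*g)*(-45) = ((3 - 5)*(-45/17))*(-45) = -2*(-45/17)*(-45) = (90/17)*(-45) = -4050/17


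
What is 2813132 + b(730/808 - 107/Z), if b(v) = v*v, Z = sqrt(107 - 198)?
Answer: 41780625342083/14852656 + 39055*I*sqrt(91)/18382 ≈ 2.813e+6 + 20.268*I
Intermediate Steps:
Z = I*sqrt(91) (Z = sqrt(-91) = I*sqrt(91) ≈ 9.5394*I)
b(v) = v**2
2813132 + b(730/808 - 107/Z) = 2813132 + (730/808 - 107*(-I*sqrt(91)/91))**2 = 2813132 + (730*(1/808) - (-107)*I*sqrt(91)/91)**2 = 2813132 + (365/404 + 107*I*sqrt(91)/91)**2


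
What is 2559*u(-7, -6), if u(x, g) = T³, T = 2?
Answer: 20472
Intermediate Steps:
u(x, g) = 8 (u(x, g) = 2³ = 8)
2559*u(-7, -6) = 2559*8 = 20472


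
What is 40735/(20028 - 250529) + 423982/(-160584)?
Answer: -52134832111/18507386292 ≈ -2.8170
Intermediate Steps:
40735/(20028 - 250529) + 423982/(-160584) = 40735/(-230501) + 423982*(-1/160584) = 40735*(-1/230501) - 211991/80292 = -40735/230501 - 211991/80292 = -52134832111/18507386292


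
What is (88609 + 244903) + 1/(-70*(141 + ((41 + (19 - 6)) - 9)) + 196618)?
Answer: 61232136177/183598 ≈ 3.3351e+5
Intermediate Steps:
(88609 + 244903) + 1/(-70*(141 + ((41 + (19 - 6)) - 9)) + 196618) = 333512 + 1/(-70*(141 + ((41 + 13) - 9)) + 196618) = 333512 + 1/(-70*(141 + (54 - 9)) + 196618) = 333512 + 1/(-70*(141 + 45) + 196618) = 333512 + 1/(-70*186 + 196618) = 333512 + 1/(-13020 + 196618) = 333512 + 1/183598 = 61232136177/183598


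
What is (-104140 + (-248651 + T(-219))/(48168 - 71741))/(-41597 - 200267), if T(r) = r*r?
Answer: 1227345765/2850730036 ≈ 0.43054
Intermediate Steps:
T(r) = r²
(-104140 + (-248651 + T(-219))/(48168 - 71741))/(-41597 - 200267) = (-104140 + (-248651 + (-219)²)/(48168 - 71741))/(-41597 - 200267) = (-104140 + (-248651 + 47961)/(-23573))/(-241864) = (-104140 - 200690*(-1/23573))*(-1/241864) = (-104140 + 200690/23573)*(-1/241864) = -2454691530/23573*(-1/241864) = 1227345765/2850730036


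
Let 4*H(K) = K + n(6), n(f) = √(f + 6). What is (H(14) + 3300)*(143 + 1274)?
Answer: 9362119/2 + 1417*√3/2 ≈ 4.6823e+6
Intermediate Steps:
n(f) = √(6 + f)
H(K) = √3/2 + K/4 (H(K) = (K + √(6 + 6))/4 = (K + √12)/4 = (K + 2*√3)/4 = √3/2 + K/4)
(H(14) + 3300)*(143 + 1274) = ((√3/2 + (¼)*14) + 3300)*(143 + 1274) = ((√3/2 + 7/2) + 3300)*1417 = ((7/2 + √3/2) + 3300)*1417 = (6607/2 + √3/2)*1417 = 9362119/2 + 1417*√3/2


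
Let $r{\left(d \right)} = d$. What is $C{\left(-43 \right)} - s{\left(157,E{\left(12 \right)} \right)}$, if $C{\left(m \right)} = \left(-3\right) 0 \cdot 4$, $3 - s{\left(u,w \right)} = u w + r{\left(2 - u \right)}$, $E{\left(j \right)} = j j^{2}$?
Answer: $271138$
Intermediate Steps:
$E{\left(j \right)} = j^{3}$
$s{\left(u,w \right)} = 1 + u - u w$ ($s{\left(u,w \right)} = 3 - \left(u w - \left(-2 + u\right)\right) = 3 - \left(2 - u + u w\right) = 1 + u - u w$)
$C{\left(m \right)} = 0$ ($C{\left(m \right)} = 0 \cdot 4 = 0$)
$C{\left(-43 \right)} - s{\left(157,E{\left(12 \right)} \right)} = 0 - \left(1 + 157 - 157 \cdot 12^{3}\right) = 0 - \left(1 + 157 - 157 \cdot 1728\right) = 0 - \left(1 + 157 - 271296\right) = 0 - -271138 = 0 + 271138 = 271138$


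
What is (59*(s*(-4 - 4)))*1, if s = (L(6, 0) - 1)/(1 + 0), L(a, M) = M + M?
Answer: 472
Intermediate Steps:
L(a, M) = 2*M
s = -1 (s = (2*0 - 1)/(1 + 0) = (0 - 1)/1 = -1*1 = -1)
(59*(s*(-4 - 4)))*1 = (59*(-(-4 - 4)))*1 = (59*(-1*(-8)))*1 = (59*8)*1 = 472*1 = 472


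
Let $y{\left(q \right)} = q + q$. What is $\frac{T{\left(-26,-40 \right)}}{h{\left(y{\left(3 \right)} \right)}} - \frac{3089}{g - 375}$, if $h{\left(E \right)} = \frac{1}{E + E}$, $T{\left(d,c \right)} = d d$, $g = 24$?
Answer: $\frac{2850401}{351} \approx 8120.8$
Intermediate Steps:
$y{\left(q \right)} = 2 q$
$T{\left(d,c \right)} = d^{2}$
$h{\left(E \right)} = \frac{1}{2 E}$
$\frac{T{\left(-26,-40 \right)}}{h{\left(y{\left(3 \right)} \right)}} - \frac{3089}{g - 375} = \frac{\left(-26\right)^{2}}{\frac{1}{2} \frac{1}{2 \cdot 3}} - \frac{3089}{24 - 375} = \frac{676}{\frac{1}{2} \cdot \frac{1}{6}} - \frac{3089}{24 - 375} = \frac{676}{\frac{1}{2} \cdot \frac{1}{6}} - \frac{3089}{-351} = 676 \frac{1}{\frac{1}{12}} - - \frac{3089}{351} = 676 \cdot 12 + \frac{3089}{351} = 8112 + \frac{3089}{351} = \frac{2850401}{351}$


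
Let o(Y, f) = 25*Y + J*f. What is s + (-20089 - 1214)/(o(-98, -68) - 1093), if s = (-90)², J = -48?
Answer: 253467/31 ≈ 8176.4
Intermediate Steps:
o(Y, f) = -48*f + 25*Y (o(Y, f) = 25*Y - 48*f = -48*f + 25*Y)
s = 8100
s + (-20089 - 1214)/(o(-98, -68) - 1093) = 8100 + (-20089 - 1214)/((-48*(-68) + 25*(-98)) - 1093) = 8100 - 21303/((3264 - 2450) - 1093) = 8100 - 21303/(814 - 1093) = 8100 - 21303/(-279) = 8100 - 21303*(-1/279) = 8100 + 2367/31 = 253467/31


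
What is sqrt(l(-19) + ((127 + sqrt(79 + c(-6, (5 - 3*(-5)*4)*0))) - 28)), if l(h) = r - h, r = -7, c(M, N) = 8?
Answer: sqrt(111 + sqrt(87)) ≈ 10.969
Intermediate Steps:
l(h) = -7 - h
sqrt(l(-19) + ((127 + sqrt(79 + c(-6, (5 - 3*(-5)*4)*0))) - 28)) = sqrt((-7 - 1*(-19)) + ((127 + sqrt(79 + 8)) - 28)) = sqrt((-7 + 19) + ((127 + sqrt(87)) - 28)) = sqrt(12 + (99 + sqrt(87))) = sqrt(111 + sqrt(87))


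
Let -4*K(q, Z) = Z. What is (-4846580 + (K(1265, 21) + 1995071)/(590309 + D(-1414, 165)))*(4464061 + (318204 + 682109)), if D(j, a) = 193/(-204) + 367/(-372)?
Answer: -16477605193389209346693/622183649 ≈ -2.6484e+13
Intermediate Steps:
K(q, Z) = -Z/4
D(j, a) = -2037/1054 (D(j, a) = 193*(-1/204) + 367*(-1/372) = -193/204 - 367/372 = -2037/1054)
(-4846580 + (K(1265, 21) + 1995071)/(590309 + D(-1414, 165)))*(4464061 + (318204 + 682109)) = (-4846580 + (-¼*21 + 1995071)/(590309 - 2037/1054))*(4464061 + (318204 + 682109)) = (-4846580 + (-21/4 + 1995071)/(622183649/1054))*(4464061 + 1000313) = (-4846580 + (7980263/4)*(1054/622183649))*5464374 = (-4846580 + 4205598601/1244367298)*5464374 = -6030921453542239/1244367298*5464374 = -16477605193389209346693/622183649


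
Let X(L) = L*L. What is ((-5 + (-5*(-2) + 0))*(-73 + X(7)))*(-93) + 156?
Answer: 11316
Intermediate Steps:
X(L) = L**2
((-5 + (-5*(-2) + 0))*(-73 + X(7)))*(-93) + 156 = ((-5 + (-5*(-2) + 0))*(-73 + 7**2))*(-93) + 156 = ((-5 + (10 + 0))*(-73 + 49))*(-93) + 156 = ((-5 + 10)*(-24))*(-93) + 156 = (5*(-24))*(-93) + 156 = -120*(-93) + 156 = 11160 + 156 = 11316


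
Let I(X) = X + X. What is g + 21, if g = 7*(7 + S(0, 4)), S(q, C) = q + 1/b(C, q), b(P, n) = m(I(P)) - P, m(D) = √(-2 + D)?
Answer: 336/5 - 7*√6/10 ≈ 65.485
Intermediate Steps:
I(X) = 2*X
b(P, n) = √(-2 + 2*P) - P
S(q, C) = q + 1/(√(-2 + 2*C) - C)
g = 49 - 7/(4 - √6) (g = 7*(7 + (0 - 1/(4 - √(-2 + 2*4)))) = 7*(7 + (0 - 1/(4 - √(-2 + 8)))) = 7*(7 + (0 - 1/(4 - √6))) = 7*(7 - 1/(4 - √6)) = 49 - 7/(4 - √6) ≈ 44.485)
g + 21 = (231/5 - 7*√6/10) + 21 = 336/5 - 7*√6/10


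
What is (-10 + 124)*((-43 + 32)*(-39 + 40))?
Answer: -1254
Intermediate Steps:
(-10 + 124)*((-43 + 32)*(-39 + 40)) = 114*(-11*1) = 114*(-11) = -1254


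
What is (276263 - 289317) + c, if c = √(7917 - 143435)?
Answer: -13054 + I*√135518 ≈ -13054.0 + 368.13*I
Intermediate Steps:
c = I*√135518 (c = √(-135518) = I*√135518 ≈ 368.13*I)
(276263 - 289317) + c = (276263 - 289317) + I*√135518 = -13054 + I*√135518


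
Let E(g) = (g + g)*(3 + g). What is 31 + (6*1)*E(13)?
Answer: 2527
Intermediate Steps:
E(g) = 2*g*(3 + g) (E(g) = (2*g)*(3 + g) = 2*g*(3 + g))
31 + (6*1)*E(13) = 31 + (6*1)*(2*13*(3 + 13)) = 31 + 6*(2*13*16) = 31 + 6*416 = 31 + 2496 = 2527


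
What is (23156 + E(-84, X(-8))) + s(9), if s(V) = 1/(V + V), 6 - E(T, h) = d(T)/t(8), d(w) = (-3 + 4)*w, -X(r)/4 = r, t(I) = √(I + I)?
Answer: 417295/18 ≈ 23183.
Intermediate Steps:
t(I) = √2*√I (t(I) = √(2*I) = √2*√I)
X(r) = -4*r
d(w) = w (d(w) = 1*w = w)
E(T, h) = 6 - T/4 (E(T, h) = 6 - T/(√2*√8) = 6 - T/(√2*(2*√2)) = 6 - T/4)
s(V) = 1/(2*V)
(23156 + E(-84, X(-8))) + s(9) = (23156 + (6 - ¼*(-84))) + (½)/9 = (23156 + (6 + 21)) + (½)*(⅑) = (23156 + 27) + 1/18 = 23183 + 1/18 = 417295/18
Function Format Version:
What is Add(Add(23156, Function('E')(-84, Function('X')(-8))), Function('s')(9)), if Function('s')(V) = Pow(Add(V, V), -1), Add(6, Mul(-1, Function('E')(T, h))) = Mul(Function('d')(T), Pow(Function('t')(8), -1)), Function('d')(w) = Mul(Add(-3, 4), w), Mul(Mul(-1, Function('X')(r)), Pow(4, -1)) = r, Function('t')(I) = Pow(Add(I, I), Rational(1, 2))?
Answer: Rational(417295, 18) ≈ 23183.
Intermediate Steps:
Function('t')(I) = Mul(Pow(2, Rational(1, 2)), Pow(I, Rational(1, 2))) (Function('t')(I) = Pow(Mul(2, I), Rational(1, 2)) = Mul(Pow(2, Rational(1, 2)), Pow(I, Rational(1, 2))))
Function('X')(r) = Mul(-4, r)
Function('d')(w) = w (Function('d')(w) = Mul(1, w) = w)
Function('E')(T, h) = Add(6, Mul(Rational(-1, 4), T)) (Function('E')(T, h) = Add(6, Mul(-1, Mul(T, Pow(Mul(Pow(2, Rational(1, 2)), Pow(8, Rational(1, 2))), -1)))) = Add(6, Mul(-1, Mul(T, Pow(Mul(Pow(2, Rational(1, 2)), Mul(2, Pow(2, Rational(1, 2)))), -1)))) = Add(6, Mul(-1, Mul(T, Pow(4, -1)))) = Add(6, Mul(-1, Mul(T, Rational(1, 4)))) = Add(6, Mul(-1, Mul(Rational(1, 4), T))) = Add(6, Mul(Rational(-1, 4), T)))
Function('s')(V) = Mul(Rational(1, 2), Pow(V, -1)) (Function('s')(V) = Pow(Mul(2, V), -1) = Mul(Rational(1, 2), Pow(V, -1)))
Add(Add(23156, Function('E')(-84, Function('X')(-8))), Function('s')(9)) = Add(Add(23156, Add(6, Mul(Rational(-1, 4), -84))), Mul(Rational(1, 2), Pow(9, -1))) = Add(Add(23156, Add(6, 21)), Mul(Rational(1, 2), Rational(1, 9))) = Add(Add(23156, 27), Rational(1, 18)) = Add(23183, Rational(1, 18)) = Rational(417295, 18)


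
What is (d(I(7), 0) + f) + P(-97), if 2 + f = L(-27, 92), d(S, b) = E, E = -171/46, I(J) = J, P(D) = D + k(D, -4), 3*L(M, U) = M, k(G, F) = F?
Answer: -5323/46 ≈ -115.72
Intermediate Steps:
L(M, U) = M/3
P(D) = -4 + D (P(D) = D - 4 = -4 + D)
E = -171/46 (E = -171*1/46 = -171/46 ≈ -3.7174)
d(S, b) = -171/46
f = -11 (f = -2 + (⅓)*(-27) = -2 - 9 = -11)
(d(I(7), 0) + f) + P(-97) = (-171/46 - 11) + (-4 - 97) = -677/46 - 101 = -5323/46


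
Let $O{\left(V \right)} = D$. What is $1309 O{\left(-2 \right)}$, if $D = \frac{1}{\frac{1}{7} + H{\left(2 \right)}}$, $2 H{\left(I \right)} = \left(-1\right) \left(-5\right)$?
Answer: $\frac{18326}{37} \approx 495.3$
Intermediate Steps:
$H{\left(I \right)} = \frac{5}{2}$ ($H{\left(I \right)} = \frac{\left(-1\right) \left(-5\right)}{2} = \frac{1}{2} \cdot 5 = \frac{5}{2}$)
$D = \frac{14}{37}$ ($D = \frac{1}{\frac{1}{7} + \frac{5}{2}} = \frac{1}{\frac{37}{14}} = \frac{14}{37} \approx 0.37838$)
$O{\left(V \right)} = \frac{14}{37}$
$1309 O{\left(-2 \right)} = 1309 \cdot \frac{14}{37} = \frac{18326}{37}$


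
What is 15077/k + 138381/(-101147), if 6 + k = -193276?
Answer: -28271549761/19549894454 ≈ -1.4461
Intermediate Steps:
k = -193282 (k = -6 - 193276 = -193282)
15077/k + 138381/(-101147) = 15077/(-193282) + 138381/(-101147) = 15077*(-1/193282) + 138381*(-1/101147) = -15077/193282 - 138381/101147 = -28271549761/19549894454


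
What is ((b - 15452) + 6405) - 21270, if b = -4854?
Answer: -35171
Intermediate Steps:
((b - 15452) + 6405) - 21270 = ((-4854 - 15452) + 6405) - 21270 = (-20306 + 6405) - 21270 = -13901 - 21270 = -35171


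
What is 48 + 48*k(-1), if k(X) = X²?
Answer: 96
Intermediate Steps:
48 + 48*k(-1) = 48 + 48*(-1)² = 48 + 48*1 = 48 + 48 = 96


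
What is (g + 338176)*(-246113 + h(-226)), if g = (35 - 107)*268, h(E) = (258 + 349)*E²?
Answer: 9807798218720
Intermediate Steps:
h(E) = 607*E²
g = -19296 (g = -72*268 = -19296)
(g + 338176)*(-246113 + h(-226)) = (-19296 + 338176)*(-246113 + 607*(-226)²) = 318880*(-246113 + 607*51076) = 318880*(-246113 + 31003132) = 318880*30757019 = 9807798218720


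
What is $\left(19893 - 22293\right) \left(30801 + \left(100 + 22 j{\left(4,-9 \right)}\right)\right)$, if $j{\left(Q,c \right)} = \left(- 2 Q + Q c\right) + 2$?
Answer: $-71944800$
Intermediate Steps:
$j{\left(Q,c \right)} = 2 - 2 Q + Q c$
$\left(19893 - 22293\right) \left(30801 + \left(100 + 22 j{\left(4,-9 \right)}\right)\right) = \left(19893 - 22293\right) \left(30801 + \left(100 + 22 \left(2 - 8 + 4 \left(-9\right)\right)\right)\right) = - 2400 \left(30801 + \left(100 + 22 \left(2 - 8 - 36\right)\right)\right) = - 2400 \left(30801 + \left(100 + 22 \left(-42\right)\right)\right) = - 2400 \left(30801 + \left(100 - 924\right)\right) = - 2400 \left(30801 - 824\right) = \left(-2400\right) 29977 = -71944800$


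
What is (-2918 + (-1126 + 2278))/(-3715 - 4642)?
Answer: 1766/8357 ≈ 0.21132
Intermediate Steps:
(-2918 + (-1126 + 2278))/(-3715 - 4642) = (-2918 + 1152)/(-8357) = -1766*(-1/8357) = 1766/8357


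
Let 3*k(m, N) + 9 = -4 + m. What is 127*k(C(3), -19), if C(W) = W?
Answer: -1270/3 ≈ -423.33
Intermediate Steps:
k(m, N) = -13/3 + m/3 (k(m, N) = -3 + (-4 + m)/3 = -3 + (-4/3 + m/3) = -13/3 + m/3)
127*k(C(3), -19) = 127*(-13/3 + (1/3)*3) = 127*(-13/3 + 1) = 127*(-10/3) = -1270/3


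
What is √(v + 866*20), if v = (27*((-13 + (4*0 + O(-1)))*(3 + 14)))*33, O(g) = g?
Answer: I*√194738 ≈ 441.29*I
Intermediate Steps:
v = -212058 (v = (27*((-13 + (4*0 - 1))*(3 + 14)))*33 = (27*((-13 + (0 - 1))*17))*33 = (27*((-13 - 1)*17))*33 = (27*(-14*17))*33 = (27*(-238))*33 = -6426*33 = -212058)
√(v + 866*20) = √(-212058 + 866*20) = √(-212058 + 17320) = √(-194738) = I*√194738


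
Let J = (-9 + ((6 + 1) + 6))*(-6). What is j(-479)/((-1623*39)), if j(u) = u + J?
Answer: 503/63297 ≈ 0.0079467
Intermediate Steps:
J = -24 (J = (-9 + (7 + 6))*(-6) = (-9 + 13)*(-6) = 4*(-6) = -24)
j(u) = -24 + u (j(u) = u - 24 = -24 + u)
j(-479)/((-1623*39)) = (-24 - 479)/((-1623*39)) = -503/(-63297) = -503*(-1/63297) = 503/63297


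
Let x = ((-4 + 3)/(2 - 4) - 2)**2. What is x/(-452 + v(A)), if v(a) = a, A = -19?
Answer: -3/628 ≈ -0.0047771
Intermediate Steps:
x = 9/4 (x = (-1/(-2) - 2)**2 = (-1*(-1/2) - 2)**2 = (1/2 - 2)**2 = (-3/2)**2 = 9/4 ≈ 2.2500)
x/(-452 + v(A)) = 9/(4*(-452 - 19)) = (9/4)/(-471) = (9/4)*(-1/471) = -3/628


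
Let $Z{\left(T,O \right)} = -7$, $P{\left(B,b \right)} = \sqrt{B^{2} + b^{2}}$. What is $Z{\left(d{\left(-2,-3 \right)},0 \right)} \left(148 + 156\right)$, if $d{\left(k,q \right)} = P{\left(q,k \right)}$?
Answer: $-2128$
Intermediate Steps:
$d{\left(k,q \right)} = \sqrt{k^{2} + q^{2}}$ ($d{\left(k,q \right)} = \sqrt{q^{2} + k^{2}} = \sqrt{k^{2} + q^{2}}$)
$Z{\left(d{\left(-2,-3 \right)},0 \right)} \left(148 + 156\right) = - 7 \left(148 + 156\right) = \left(-7\right) 304 = -2128$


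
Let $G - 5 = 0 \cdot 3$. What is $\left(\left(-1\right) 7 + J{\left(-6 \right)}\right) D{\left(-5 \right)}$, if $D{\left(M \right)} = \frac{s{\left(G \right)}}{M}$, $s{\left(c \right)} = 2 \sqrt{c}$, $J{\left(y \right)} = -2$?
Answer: $\frac{18 \sqrt{5}}{5} \approx 8.0499$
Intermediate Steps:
$G = 5$ ($G = 5 + 0 \cdot 3 = 5 + 0 = 5$)
$D{\left(M \right)} = \frac{2 \sqrt{5}}{M}$
$\left(\left(-1\right) 7 + J{\left(-6 \right)}\right) D{\left(-5 \right)} = \left(\left(-1\right) 7 - 2\right) \frac{2 \sqrt{5}}{-5} = \left(-7 - 2\right) 2 \sqrt{5} \left(- \frac{1}{5}\right) = - 9 \left(- \frac{2 \sqrt{5}}{5}\right) = \frac{18 \sqrt{5}}{5}$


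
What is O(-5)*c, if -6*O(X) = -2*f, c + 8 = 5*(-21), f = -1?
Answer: 113/3 ≈ 37.667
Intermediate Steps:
c = -113 (c = -8 + 5*(-21) = -8 - 105 = -113)
O(X) = -⅓ (O(X) = -(-1)*(-1)/3 = -⅙*2 = -⅓)
O(-5)*c = -⅓*(-113) = 113/3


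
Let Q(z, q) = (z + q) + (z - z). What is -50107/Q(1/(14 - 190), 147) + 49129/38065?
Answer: -334417823721/984779615 ≈ -339.59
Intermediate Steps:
Q(z, q) = q + z (Q(z, q) = (q + z) + 0 = q + z)
-50107/Q(1/(14 - 190), 147) + 49129/38065 = -50107/(147 + 1/(14 - 190)) + 49129/38065 = -50107/(147 + 1/(-176)) + 49129*(1/38065) = -50107/(147 - 1/176) + 49129/38065 = -50107/25871/176 + 49129/38065 = -50107*176/25871 + 49129/38065 = -8818832/25871 + 49129/38065 = -334417823721/984779615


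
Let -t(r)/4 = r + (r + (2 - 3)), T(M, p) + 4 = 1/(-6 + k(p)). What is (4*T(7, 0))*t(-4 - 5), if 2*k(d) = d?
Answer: -3800/3 ≈ -1266.7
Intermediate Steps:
k(d) = d/2
T(M, p) = -4 + 1/(-6 + p/2)
t(r) = 4 - 8*r (t(r) = -4*(r + (r + (2 - 3))) = -4*(r + (r - 1)) = -4*(r + (-1 + r)) = -4*(-1 + 2*r) = 4 - 8*r)
(4*T(7, 0))*t(-4 - 5) = (4*(2*(25 - 2*0)/(-12 + 0)))*(4 - 8*(-4 - 5)) = (4*(2*(25 + 0)/(-12)))*(4 - 8*(-9)) = (4*(2*(-1/12)*25))*(4 + 72) = (4*(-25/6))*76 = -50/3*76 = -3800/3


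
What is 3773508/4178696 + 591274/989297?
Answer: 1550968610645/1033492854178 ≈ 1.5007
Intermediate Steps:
3773508/4178696 + 591274/989297 = 3773508*(1/4178696) + 591274*(1/989297) = 943377/1044674 + 591274/989297 = 1550968610645/1033492854178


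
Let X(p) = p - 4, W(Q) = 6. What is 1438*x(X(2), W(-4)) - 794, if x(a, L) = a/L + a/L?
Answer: -5258/3 ≈ -1752.7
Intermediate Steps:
X(p) = -4 + p
x(a, L) = 2*a/L
1438*x(X(2), W(-4)) - 794 = 1438*(2*(-4 + 2)/6) - 794 = 1438*(2*(-2)*(⅙)) - 794 = 1438*(-⅔) - 794 = -2876/3 - 794 = -5258/3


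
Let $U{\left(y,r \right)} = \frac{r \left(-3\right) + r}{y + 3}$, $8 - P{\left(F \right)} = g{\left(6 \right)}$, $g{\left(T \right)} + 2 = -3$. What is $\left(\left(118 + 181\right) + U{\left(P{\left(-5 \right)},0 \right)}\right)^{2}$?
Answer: $89401$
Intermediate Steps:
$g{\left(T \right)} = -5$ ($g{\left(T \right)} = -2 - 3 = -5$)
$P{\left(F \right)} = 13$ ($P{\left(F \right)} = 8 - -5 = 8 + 5 = 13$)
$U{\left(y,r \right)} = - \frac{2 r}{3 + y}$ ($U{\left(y,r \right)} = \frac{- 3 r + r}{3 + y} = \frac{\left(-2\right) r}{3 + y} = - \frac{2 r}{3 + y}$)
$\left(\left(118 + 181\right) + U{\left(P{\left(-5 \right)},0 \right)}\right)^{2} = \left(\left(118 + 181\right) - \frac{0}{3 + 13}\right)^{2} = \left(299 - \frac{0}{16}\right)^{2} = \left(299 - 0 \cdot \frac{1}{16}\right)^{2} = \left(299 + 0\right)^{2} = 299^{2} = 89401$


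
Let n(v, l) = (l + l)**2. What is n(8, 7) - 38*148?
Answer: -5428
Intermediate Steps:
n(v, l) = 4*l**2 (n(v, l) = (2*l)**2 = 4*l**2)
n(8, 7) - 38*148 = 4*7**2 - 38*148 = 4*49 - 5624 = 196 - 5624 = -5428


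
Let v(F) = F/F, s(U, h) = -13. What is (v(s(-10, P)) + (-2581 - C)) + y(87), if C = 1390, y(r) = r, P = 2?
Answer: -3883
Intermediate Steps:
v(F) = 1
(v(s(-10, P)) + (-2581 - C)) + y(87) = (1 + (-2581 - 1*1390)) + 87 = (1 + (-2581 - 1390)) + 87 = (1 - 3971) + 87 = -3970 + 87 = -3883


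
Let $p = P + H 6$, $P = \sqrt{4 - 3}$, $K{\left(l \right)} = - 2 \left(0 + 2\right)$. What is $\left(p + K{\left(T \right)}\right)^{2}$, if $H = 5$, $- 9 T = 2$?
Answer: $729$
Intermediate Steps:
$T = - \frac{2}{9}$ ($T = \left(- \frac{1}{9}\right) 2 = - \frac{2}{9} \approx -0.22222$)
$K{\left(l \right)} = -4$ ($K{\left(l \right)} = \left(-2\right) 2 = -4$)
$P = 1$ ($P = \sqrt{1} = 1$)
$p = 31$ ($p = 1 + 5 \cdot 6 = 1 + 30 = 31$)
$\left(p + K{\left(T \right)}\right)^{2} = \left(31 - 4\right)^{2} = 27^{2} = 729$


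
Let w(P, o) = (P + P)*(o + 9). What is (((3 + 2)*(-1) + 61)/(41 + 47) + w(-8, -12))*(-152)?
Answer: -81320/11 ≈ -7392.7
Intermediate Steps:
w(P, o) = 2*P*(9 + o) (w(P, o) = (2*P)*(9 + o) = 2*P*(9 + o))
(((3 + 2)*(-1) + 61)/(41 + 47) + w(-8, -12))*(-152) = (((3 + 2)*(-1) + 61)/(41 + 47) + 2*(-8)*(9 - 12))*(-152) = ((5*(-1) + 61)/88 + 2*(-8)*(-3))*(-152) = ((-5 + 61)*(1/88) + 48)*(-152) = (56*(1/88) + 48)*(-152) = (7/11 + 48)*(-152) = (535/11)*(-152) = -81320/11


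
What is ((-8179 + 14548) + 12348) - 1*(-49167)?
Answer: 67884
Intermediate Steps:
((-8179 + 14548) + 12348) - 1*(-49167) = (6369 + 12348) + 49167 = 18717 + 49167 = 67884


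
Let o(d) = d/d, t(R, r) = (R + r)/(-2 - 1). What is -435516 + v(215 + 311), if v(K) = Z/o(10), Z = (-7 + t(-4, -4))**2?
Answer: -3919475/9 ≈ -4.3550e+5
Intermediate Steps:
t(R, r) = -R/3 - r/3 (t(R, r) = (R + r)/(-3) = (R + r)*(-1/3) = -R/3 - r/3)
o(d) = 1
Z = 169/9 (Z = (-7 + (-1/3*(-4) - 1/3*(-4)))**2 = (-7 + (4/3 + 4/3))**2 = (-7 + 8/3)**2 = (-13/3)**2 = 169/9 ≈ 18.778)
v(K) = 169/9 (v(K) = (169/9)/1 = (169/9)*1 = 169/9)
-435516 + v(215 + 311) = -435516 + 169/9 = -3919475/9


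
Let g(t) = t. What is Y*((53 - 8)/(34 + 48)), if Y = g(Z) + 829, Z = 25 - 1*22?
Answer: 18720/41 ≈ 456.59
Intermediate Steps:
Z = 3 (Z = 25 - 22 = 3)
Y = 832 (Y = 3 + 829 = 832)
Y*((53 - 8)/(34 + 48)) = 832*((53 - 8)/(34 + 48)) = 832*(45/82) = 18720/41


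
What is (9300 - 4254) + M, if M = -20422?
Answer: -15376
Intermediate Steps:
(9300 - 4254) + M = (9300 - 4254) - 20422 = 5046 - 20422 = -15376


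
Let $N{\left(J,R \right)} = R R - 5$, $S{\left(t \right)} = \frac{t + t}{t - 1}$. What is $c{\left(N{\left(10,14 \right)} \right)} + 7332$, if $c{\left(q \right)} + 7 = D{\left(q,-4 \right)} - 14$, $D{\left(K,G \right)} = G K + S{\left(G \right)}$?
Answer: $\frac{32743}{5} \approx 6548.6$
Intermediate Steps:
$S{\left(t \right)} = \frac{2 t}{-1 + t}$
$D{\left(K,G \right)} = G K + \frac{2 G}{-1 + G}$
$N{\left(J,R \right)} = -5 + R^{2}$ ($N{\left(J,R \right)} = R^{2} - 5 = -5 + R^{2}$)
$c{\left(q \right)} = - \frac{97}{5} - 4 q$ ($c{\left(q \right)} = -7 - \left(14 + \frac{4 \left(2 + q \left(-1 - 4\right)\right)}{-1 - 4}\right) = -7 - \left(14 + \frac{4 \left(2 + q \left(-5\right)\right)}{-5}\right) = -7 - \left(14 - \frac{4 \left(2 - 5 q\right)}{5}\right) = -7 - \left(\frac{62}{5} + 4 q\right) = - \frac{97}{5} - 4 q$)
$c{\left(N{\left(10,14 \right)} \right)} + 7332 = \left(- \frac{97}{5} - 4 \left(-5 + 14^{2}\right)\right) + 7332 = \left(- \frac{97}{5} - 4 \left(-5 + 196\right)\right) + 7332 = \left(- \frac{97}{5} - 764\right) + 7332 = - \frac{3917}{5} + 7332 = \frac{32743}{5}$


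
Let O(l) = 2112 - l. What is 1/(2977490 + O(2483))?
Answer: 1/2977119 ≈ 3.3590e-7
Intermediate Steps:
1/(2977490 + O(2483)) = 1/(2977490 + (2112 - 1*2483)) = 1/(2977490 + (2112 - 2483)) = 1/(2977490 - 371) = 1/2977119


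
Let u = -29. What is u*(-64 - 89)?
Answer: 4437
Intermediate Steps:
u*(-64 - 89) = -29*(-64 - 89) = -29*(-153) = 4437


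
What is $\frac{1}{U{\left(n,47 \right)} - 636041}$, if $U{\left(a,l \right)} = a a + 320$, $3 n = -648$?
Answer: $- \frac{1}{589065} \approx -1.6976 \cdot 10^{-6}$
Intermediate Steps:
$n = -216$ ($n = \frac{1}{3} \left(-648\right) = -216$)
$U{\left(a,l \right)} = 320 + a^{2}$ ($U{\left(a,l \right)} = a^{2} + 320 = 320 + a^{2}$)
$\frac{1}{U{\left(n,47 \right)} - 636041} = \frac{1}{\left(320 + \left(-216\right)^{2}\right) - 636041} = \frac{1}{\left(320 + 46656\right) - 636041} = \frac{1}{46976 - 636041} = \frac{1}{-589065} = - \frac{1}{589065}$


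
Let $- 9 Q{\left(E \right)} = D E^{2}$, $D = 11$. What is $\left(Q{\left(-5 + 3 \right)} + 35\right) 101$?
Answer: $\frac{27371}{9} \approx 3041.2$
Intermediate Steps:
$Q{\left(E \right)} = - \frac{11 E^{2}}{9}$
$\left(Q{\left(-5 + 3 \right)} + 35\right) 101 = \left(- \frac{11 \left(-5 + 3\right)^{2}}{9} + 35\right) 101 = \left(- \frac{11 \left(-2\right)^{2}}{9} + 35\right) 101 = \left(\left(- \frac{11}{9}\right) 4 + 35\right) 101 = \left(- \frac{44}{9} + 35\right) 101 = \frac{271}{9} \cdot 101 = \frac{27371}{9}$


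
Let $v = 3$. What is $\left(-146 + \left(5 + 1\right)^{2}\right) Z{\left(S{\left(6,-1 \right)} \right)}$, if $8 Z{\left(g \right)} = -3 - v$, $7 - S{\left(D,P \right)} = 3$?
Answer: $\frac{165}{2} \approx 82.5$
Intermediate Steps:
$S{\left(D,P \right)} = 4$ ($S{\left(D,P \right)} = 7 - 3 = 4$)
$Z{\left(g \right)} = - \frac{3}{4}$ ($Z{\left(g \right)} = \frac{-3 - 3}{8} = \frac{1}{8} \left(-6\right) = - \frac{3}{4}$)
$\left(-146 + \left(5 + 1\right)^{2}\right) Z{\left(S{\left(6,-1 \right)} \right)} = \left(-146 + \left(5 + 1\right)^{2}\right) \left(- \frac{3}{4}\right) = \left(-146 + 6^{2}\right) \left(- \frac{3}{4}\right) = \left(-146 + 36\right) \left(- \frac{3}{4}\right) = \left(-110\right) \left(- \frac{3}{4}\right) = \frac{165}{2}$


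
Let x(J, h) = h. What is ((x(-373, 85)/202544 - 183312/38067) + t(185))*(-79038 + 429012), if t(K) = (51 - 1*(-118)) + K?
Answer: 157039185164569911/1285040408 ≈ 1.2221e+8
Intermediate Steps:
t(K) = 169 + K (t(K) = (51 + 118) + K = 169 + K)
((x(-373, 85)/202544 - 183312/38067) + t(185))*(-79038 + 429012) = ((85/202544 - 183312/38067) + (169 + 185))*(-79038 + 429012) = ((85*(1/202544) - 183312*1/38067) + 354)*349974 = ((85/202544 - 61104/12689) + 354)*349974 = (-12375170011/2570080816 + 354)*349974 = (897433438853/2570080816)*349974 = 157039185164569911/1285040408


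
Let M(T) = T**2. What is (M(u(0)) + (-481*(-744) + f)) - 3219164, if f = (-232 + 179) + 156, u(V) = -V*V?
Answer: -2861197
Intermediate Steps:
u(V) = -V**2
f = 103 (f = -53 + 156 = 103)
(M(u(0)) + (-481*(-744) + f)) - 3219164 = ((-1*0**2)**2 + (-481*(-744) + 103)) - 3219164 = ((-1*0)**2 + (357864 + 103)) - 3219164 = (0**2 + 357967) - 3219164 = (0 + 357967) - 3219164 = 357967 - 3219164 = -2861197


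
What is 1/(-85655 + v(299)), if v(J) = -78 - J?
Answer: -1/86032 ≈ -1.1624e-5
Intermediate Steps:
1/(-85655 + v(299)) = 1/(-85655 + (-78 - 1*299)) = 1/(-85655 + (-78 - 299)) = 1/(-85655 - 377) = 1/(-86032) = -1/86032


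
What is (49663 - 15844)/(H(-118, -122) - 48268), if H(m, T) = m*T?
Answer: -33819/33872 ≈ -0.99844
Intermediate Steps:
H(m, T) = T*m
(49663 - 15844)/(H(-118, -122) - 48268) = (49663 - 15844)/(-122*(-118) - 48268) = 33819/(14396 - 48268) = 33819/(-33872) = 33819*(-1/33872) = -33819/33872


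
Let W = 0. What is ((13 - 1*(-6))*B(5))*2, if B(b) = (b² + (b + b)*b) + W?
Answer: 2850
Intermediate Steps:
B(b) = 3*b² (B(b) = (b² + (b + b)*b) + 0 = (b² + (2*b)*b) + 0 = (b² + 2*b²) + 0 = 3*b² + 0 = 3*b²)
((13 - 1*(-6))*B(5))*2 = ((13 - 1*(-6))*(3*5²))*2 = ((13 + 6)*(3*25))*2 = (19*75)*2 = 1425*2 = 2850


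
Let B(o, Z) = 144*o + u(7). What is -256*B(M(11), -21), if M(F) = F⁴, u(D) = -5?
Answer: -539724544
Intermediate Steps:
B(o, Z) = -5 + 144*o (B(o, Z) = 144*o - 5 = -5 + 144*o)
-256*B(M(11), -21) = -256*(-5 + 144*11⁴) = -256*(-5 + 144*14641) = -256*(-5 + 2108304) = -256*2108299 = -539724544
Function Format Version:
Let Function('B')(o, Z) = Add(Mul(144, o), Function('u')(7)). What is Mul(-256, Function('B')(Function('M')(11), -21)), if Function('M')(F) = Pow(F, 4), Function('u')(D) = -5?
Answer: -539724544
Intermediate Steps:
Function('B')(o, Z) = Add(-5, Mul(144, o)) (Function('B')(o, Z) = Add(Mul(144, o), -5) = Add(-5, Mul(144, o)))
Mul(-256, Function('B')(Function('M')(11), -21)) = Mul(-256, Add(-5, Mul(144, Pow(11, 4)))) = Mul(-256, Add(-5, Mul(144, 14641))) = Mul(-256, Add(-5, 2108304)) = Mul(-256, 2108299) = -539724544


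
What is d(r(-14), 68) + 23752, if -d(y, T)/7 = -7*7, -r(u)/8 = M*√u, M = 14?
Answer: 24095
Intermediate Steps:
r(u) = -112*√u
d(y, T) = 343 (d(y, T) = -(-49)*7 = -7*(-49) = 343)
d(r(-14), 68) + 23752 = 343 + 23752 = 24095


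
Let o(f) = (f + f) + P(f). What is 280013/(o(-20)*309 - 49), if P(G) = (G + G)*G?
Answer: 280013/234791 ≈ 1.1926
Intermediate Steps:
P(G) = 2*G**2 (P(G) = (2*G)*G = 2*G**2)
o(f) = 2*f + 2*f**2 (o(f) = (f + f) + 2*f**2 = 2*f + 2*f**2)
280013/(o(-20)*309 - 49) = 280013/((2*(-20)*(1 - 20))*309 - 49) = 280013/((2*(-20)*(-19))*309 - 49) = 280013/(760*309 - 49) = 280013/(234840 - 49) = 280013/234791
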